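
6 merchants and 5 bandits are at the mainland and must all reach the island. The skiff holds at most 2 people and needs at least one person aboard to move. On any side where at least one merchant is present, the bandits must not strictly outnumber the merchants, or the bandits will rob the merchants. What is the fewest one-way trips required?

Counting alone: each trip to the island takes at most 2 across and each return brings at least 1 back, so after t trips out (and t−1 returns) at most 2t − (t−1) of the 11 are across; that first reaches 11 at t = 10, so at least 19 crossings are needed.
The plan below uses exactly 19 crossings, so it is optimal:
1. 2 bandits → the island.  (the mainland: 6M 3B; the island: 0M 2B)
2. 1 bandit ← the mainland.  (the mainland: 6M 4B; the island: 0M 1B)
3. 2 bandits → the island.  (the mainland: 6M 2B; the island: 0M 3B)
4. 1 bandit ← the mainland.  (the mainland: 6M 3B; the island: 0M 2B)
5. 2 merchants → the island.  (the mainland: 4M 3B; the island: 2M 2B)
6. 1 bandit ← the mainland.  (the mainland: 4M 4B; the island: 2M 1B)
7. 1 merchant and 1 bandit → the island.  (the mainland: 3M 3B; the island: 3M 2B)
8. 1 merchant ← the mainland.  (the mainland: 4M 3B; the island: 2M 2B)
9. 1 merchant and 1 bandit → the island.  (the mainland: 3M 2B; the island: 3M 3B)
10. 1 bandit ← the mainland.  (the mainland: 3M 3B; the island: 3M 2B)
11. 1 merchant and 1 bandit → the island.  (the mainland: 2M 2B; the island: 4M 3B)
12. 1 merchant ← the mainland.  (the mainland: 3M 2B; the island: 3M 3B)
13. 1 merchant and 1 bandit → the island.  (the mainland: 2M 1B; the island: 4M 4B)
14. 1 bandit ← the mainland.  (the mainland: 2M 2B; the island: 4M 3B)
15. 1 merchant and 1 bandit → the island.  (the mainland: 1M 1B; the island: 5M 4B)
16. 1 merchant ← the mainland.  (the mainland: 2M 1B; the island: 4M 4B)
17. 1 merchant and 1 bandit → the island.  (the mainland: 1M 0B; the island: 5M 5B)
18. 1 bandit ← the mainland.  (the mainland: 1M 1B; the island: 5M 4B)
19. 1 merchant and 1 bandit → the island.  (the mainland: 0M 0B; the island: 6M 5B)

19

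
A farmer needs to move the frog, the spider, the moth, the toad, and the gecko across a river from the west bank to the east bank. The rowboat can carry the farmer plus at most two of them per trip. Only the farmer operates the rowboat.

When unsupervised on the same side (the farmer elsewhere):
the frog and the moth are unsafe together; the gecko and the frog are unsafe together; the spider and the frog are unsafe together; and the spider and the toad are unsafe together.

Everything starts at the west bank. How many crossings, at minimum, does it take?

Counting alone: the farmer can take at most 2 across per trip to the east bank, so moving all 5 needs at least 3 loaded trips out, with a return between consecutive ones — at least 5 crossings.
The plan below uses exactly 5 crossings, so it is optimal:
1. Farmer goes to the east bank with the frog and the spider.  [the west bank: the gecko, the moth, the toad | the east bank: the frog, the spider]
2. Farmer goes back to the west bank with the frog.  [the west bank: the frog, the gecko, the moth, the toad | the east bank: the spider]
3. Farmer goes to the east bank with the gecko and the moth.  [the west bank: the frog, the toad | the east bank: the gecko, the moth, the spider]
4. Farmer goes back to the west bank alone.  [the west bank: the frog, the toad | the east bank: the gecko, the moth, the spider]
5. Farmer goes to the east bank with the frog and the toad.  [the west bank: — | the east bank: the frog, the gecko, the moth, the spider, the toad]

5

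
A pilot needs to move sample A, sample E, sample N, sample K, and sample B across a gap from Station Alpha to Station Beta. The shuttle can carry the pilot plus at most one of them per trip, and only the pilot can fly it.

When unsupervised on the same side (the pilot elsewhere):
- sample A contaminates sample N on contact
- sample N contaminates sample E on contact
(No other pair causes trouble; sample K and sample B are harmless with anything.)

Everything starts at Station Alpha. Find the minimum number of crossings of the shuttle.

Counting alone: the pilot can take at most 1 across per trip to Station Beta, so moving all 5 needs at least 5 loaded trips out, with a return between consecutive ones — at least 9 crossings.
The safety rule pushes this higher. Following every safe sequence of crossings, the most of the 5 that can be at Station Beta as the shuttle arrives there on crossing 9 is 4 — never all 5.
So no plan with fewer than 11 crossings exists, and this one achieves 11:
1. Pilot goes to Station Beta with sample N.  [Station Alpha: sample A, sample B, sample E, sample K | Station Beta: sample N]
2. Pilot goes back to Station Alpha alone.  [Station Alpha: sample A, sample B, sample E, sample K | Station Beta: sample N]
3. Pilot goes to Station Beta with sample A.  [Station Alpha: sample B, sample E, sample K | Station Beta: sample A, sample N]
4. Pilot goes back to Station Alpha with sample N.  [Station Alpha: sample B, sample E, sample K, sample N | Station Beta: sample A]
5. Pilot goes to Station Beta with sample E.  [Station Alpha: sample B, sample K, sample N | Station Beta: sample A, sample E]
6. Pilot goes back to Station Alpha alone.  [Station Alpha: sample B, sample K, sample N | Station Beta: sample A, sample E]
7. Pilot goes to Station Beta with sample K.  [Station Alpha: sample B, sample N | Station Beta: sample A, sample E, sample K]
8. Pilot goes back to Station Alpha alone.  [Station Alpha: sample B, sample N | Station Beta: sample A, sample E, sample K]
9. Pilot goes to Station Beta with sample B.  [Station Alpha: sample N | Station Beta: sample A, sample B, sample E, sample K]
10. Pilot goes back to Station Alpha alone.  [Station Alpha: sample N | Station Beta: sample A, sample B, sample E, sample K]
11. Pilot goes to Station Beta with sample N.  [Station Alpha: — | Station Beta: sample A, sample B, sample E, sample K, sample N]

11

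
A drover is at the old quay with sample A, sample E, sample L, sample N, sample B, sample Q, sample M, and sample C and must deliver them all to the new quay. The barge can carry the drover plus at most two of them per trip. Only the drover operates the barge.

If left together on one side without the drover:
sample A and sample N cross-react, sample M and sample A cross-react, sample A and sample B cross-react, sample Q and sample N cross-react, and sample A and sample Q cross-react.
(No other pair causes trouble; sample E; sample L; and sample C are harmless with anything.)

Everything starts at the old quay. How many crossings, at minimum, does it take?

Counting alone: the drover can take at most 2 across per trip to the new quay, so moving all 8 needs at least 4 loaded trips out, with a return between consecutive ones — at least 7 crossings.
The safety rule pushes this higher. Following every safe sequence of crossings, the most of the 8 that can be at the new quay as the barge arrives there on crossings 7, 9, 11 is 5, 6, 7 respectively — never all 8.
So no plan with fewer than 13 crossings exists, and this one achieves 13:
1. Drover goes to the new quay with sample A and sample N.
2. Drover goes back to the old quay with sample A.
3. Drover goes to the new quay with sample A and sample E.
4. Drover goes back to the old quay with sample A.
5. Drover goes to the new quay with sample A and sample L.
6. Drover goes back to the old quay with sample A.
7. Drover goes to the new quay with sample A and sample B.
8. Drover goes back to the old quay with sample A.
9. Drover goes to the new quay with sample A and sample M.
10. Drover goes back to the old quay with sample A.
11. Drover goes to the new quay with sample A and sample C.
12. Drover goes back to the old quay with sample A.
13. Drover goes to the new quay with sample A and sample Q.

13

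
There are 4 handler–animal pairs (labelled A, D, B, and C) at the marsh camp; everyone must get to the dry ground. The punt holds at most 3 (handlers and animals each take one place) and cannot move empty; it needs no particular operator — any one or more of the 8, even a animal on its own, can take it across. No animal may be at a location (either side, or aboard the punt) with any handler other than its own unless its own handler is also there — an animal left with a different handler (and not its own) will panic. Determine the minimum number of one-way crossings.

Counting alone: each trip to the dry ground takes at most 3 across and each return brings at least 1 back, so after t trips out (and t−1 returns) at most 3t − (t−1) of the 8 are across; that first reaches 8 at t = 4, so at least 7 crossings are needed.
The safety rule pushes this higher. Following every safe sequence of crossings, the most of the 8 that can be at the dry ground as the punt arrives there on crossing 7 is 7 — never all 8.
So no plan with fewer than 9 crossings exists, and this one achieves 9:
1. animal A and handler A cross → the dry ground.
2. handler A crosses ← the marsh camp.
3. animal D, handler A, and handler D cross → the dry ground.
4. animal A and handler A cross ← the marsh camp.
5. handler A, handler B, and handler C cross → the dry ground.
6. animal D crosses ← the marsh camp.
7. animal A and animal D cross → the dry ground.
8. animal A crosses ← the marsh camp.
9. animal A, animal B, and animal C cross → the dry ground.

9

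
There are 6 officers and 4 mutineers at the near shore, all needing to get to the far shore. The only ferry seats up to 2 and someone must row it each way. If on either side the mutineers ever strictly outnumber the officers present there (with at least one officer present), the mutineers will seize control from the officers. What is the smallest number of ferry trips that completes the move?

Counting alone: each trip to the far shore takes at most 2 across and each return brings at least 1 back, so after t trips out (and t−1 returns) at most 2t − (t−1) of the 10 are across; that first reaches 10 at t = 9, so at least 17 crossings are needed.
The plan below uses exactly 17 crossings, so it is optimal:
1. 2 mutineers → the far shore.  (the near shore: 6O 2M; the far shore: 0O 2M)
2. 1 mutineer ← the near shore.  (the near shore: 6O 3M; the far shore: 0O 1M)
3. 2 mutineers → the far shore.  (the near shore: 6O 1M; the far shore: 0O 3M)
4. 1 mutineer ← the near shore.  (the near shore: 6O 2M; the far shore: 0O 2M)
5. 2 officers → the far shore.  (the near shore: 4O 2M; the far shore: 2O 2M)
6. 1 mutineer ← the near shore.  (the near shore: 4O 3M; the far shore: 2O 1M)
7. 1 officer and 1 mutineer → the far shore.  (the near shore: 3O 2M; the far shore: 3O 2M)
8. 1 mutineer ← the near shore.  (the near shore: 3O 3M; the far shore: 3O 1M)
9. 2 mutineers → the far shore.  (the near shore: 3O 1M; the far shore: 3O 3M)
10. 1 mutineer ← the near shore.  (the near shore: 3O 2M; the far shore: 3O 2M)
11. 1 officer and 1 mutineer → the far shore.  (the near shore: 2O 1M; the far shore: 4O 3M)
12. 1 mutineer ← the near shore.  (the near shore: 2O 2M; the far shore: 4O 2M)
13. 2 mutineers → the far shore.  (the near shore: 2O 0M; the far shore: 4O 4M)
14. 1 mutineer ← the near shore.  (the near shore: 2O 1M; the far shore: 4O 3M)
15. 1 officer and 1 mutineer → the far shore.  (the near shore: 1O 0M; the far shore: 5O 4M)
16. 1 mutineer ← the near shore.  (the near shore: 1O 1M; the far shore: 5O 3M)
17. 1 officer and 1 mutineer → the far shore.  (the near shore: 0O 0M; the far shore: 6O 4M)

17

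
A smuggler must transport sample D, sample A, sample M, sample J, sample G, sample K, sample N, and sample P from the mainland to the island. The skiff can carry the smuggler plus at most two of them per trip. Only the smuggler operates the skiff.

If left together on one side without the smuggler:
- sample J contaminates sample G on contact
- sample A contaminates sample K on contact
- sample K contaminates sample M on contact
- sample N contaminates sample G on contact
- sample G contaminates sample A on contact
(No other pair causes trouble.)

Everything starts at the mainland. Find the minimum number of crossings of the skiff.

Counting alone: the smuggler can take at most 2 across per trip to the island, so moving all 8 needs at least 4 loaded trips out, with a return between consecutive ones — at least 7 crossings.
The safety rule pushes this higher. Following every safe sequence of crossings, the most of the 8 that can be at the island as the skiff arrives there on crossing 7 is 7 — never all 8.
So no plan with fewer than 9 crossings exists, and this one achieves 9:
1. Smuggler goes to the island with sample G and sample K.  [the mainland: sample A, sample D, sample J, sample M, sample N, sample P | the island: sample G, sample K]
2. Smuggler goes back to the mainland alone.  [the mainland: sample A, sample D, sample J, sample M, sample N, sample P | the island: sample G, sample K]
3. Smuggler goes to the island with sample D and sample M.  [the mainland: sample A, sample J, sample N, sample P | the island: sample D, sample G, sample K, sample M]
4. Smuggler goes back to the mainland with sample K.  [the mainland: sample A, sample J, sample K, sample N, sample P | the island: sample D, sample G, sample M]
5. Smuggler goes to the island with sample A and sample J.  [the mainland: sample K, sample N, sample P | the island: sample A, sample D, sample G, sample J, sample M]
6. Smuggler goes back to the mainland with sample G.  [the mainland: sample G, sample K, sample N, sample P | the island: sample A, sample D, sample J, sample M]
7. Smuggler goes to the island with sample N and sample P.  [the mainland: sample G, sample K | the island: sample A, sample D, sample J, sample M, sample N, sample P]
8. Smuggler goes back to the mainland alone.  [the mainland: sample G, sample K | the island: sample A, sample D, sample J, sample M, sample N, sample P]
9. Smuggler goes to the island with sample G and sample K.  [the mainland: — | the island: sample A, sample D, sample G, sample J, sample K, sample M, sample N, sample P]

9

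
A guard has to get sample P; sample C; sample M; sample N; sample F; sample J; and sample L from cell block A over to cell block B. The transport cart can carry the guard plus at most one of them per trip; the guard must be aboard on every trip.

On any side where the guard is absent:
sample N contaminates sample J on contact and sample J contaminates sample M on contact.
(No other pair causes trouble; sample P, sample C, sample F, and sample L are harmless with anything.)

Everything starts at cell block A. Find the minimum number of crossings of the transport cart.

Counting alone: the guard can take at most 1 across per trip to cell block B, so moving all 7 needs at least 7 loaded trips out, with a return between consecutive ones — at least 13 crossings.
The safety rule pushes this higher. Following every safe sequence of crossings, the most of the 7 that can be at cell block B as the transport cart arrives there on crossing 13 is 6 — never all 7.
So no plan with fewer than 15 crossings exists, and this one achieves 15:
1. Guard goes to cell block B with sample J.
2. Guard goes back to cell block A alone.
3. Guard goes to cell block B with sample P.
4. Guard goes back to cell block A alone.
5. Guard goes to cell block B with sample C.
6. Guard goes back to cell block A alone.
7. Guard goes to cell block B with sample M.
8. Guard goes back to cell block A with sample J.
9. Guard goes to cell block B with sample N.
10. Guard goes back to cell block A alone.
11. Guard goes to cell block B with sample F.
12. Guard goes back to cell block A alone.
13. Guard goes to cell block B with sample L.
14. Guard goes back to cell block A alone.
15. Guard goes to cell block B with sample J.

15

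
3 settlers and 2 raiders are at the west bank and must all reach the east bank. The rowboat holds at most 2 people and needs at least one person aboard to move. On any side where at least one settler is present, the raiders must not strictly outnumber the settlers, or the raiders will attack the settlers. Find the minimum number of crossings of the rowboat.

Counting alone: each trip to the east bank takes at most 2 across and each return brings at least 1 back, so after t trips out (and t−1 returns) at most 2t − (t−1) of the 5 are across; that first reaches 5 at t = 4, so at least 7 crossings are needed.
The plan below uses exactly 7 crossings, so it is optimal:
1. 2 raiders → the east bank.  (the west bank: 3S 0R; the east bank: 0S 2R)
2. 1 raider ← the west bank.  (the west bank: 3S 1R; the east bank: 0S 1R)
3. 2 settlers → the east bank.  (the west bank: 1S 1R; the east bank: 2S 1R)
4. 1 settler ← the west bank.  (the west bank: 2S 1R; the east bank: 1S 1R)
5. 1 settler and 1 raider → the east bank.  (the west bank: 1S 0R; the east bank: 2S 2R)
6. 1 raider ← the west bank.  (the west bank: 1S 1R; the east bank: 2S 1R)
7. 1 settler and 1 raider → the east bank.  (the west bank: 0S 0R; the east bank: 3S 2R)

7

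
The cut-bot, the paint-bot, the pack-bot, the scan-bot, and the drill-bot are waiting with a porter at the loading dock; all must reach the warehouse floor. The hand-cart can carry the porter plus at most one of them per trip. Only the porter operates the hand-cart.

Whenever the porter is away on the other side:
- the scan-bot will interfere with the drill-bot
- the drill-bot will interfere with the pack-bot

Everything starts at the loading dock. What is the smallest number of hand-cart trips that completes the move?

Counting alone: the porter can take at most 1 across per trip to the warehouse floor, so moving all 5 needs at least 5 loaded trips out, with a return between consecutive ones — at least 9 crossings.
The safety rule pushes this higher. Following every safe sequence of crossings, the most of the 5 that can be at the warehouse floor as the hand-cart arrives there on crossing 9 is 4 — never all 5.
So no plan with fewer than 11 crossings exists, and this one achieves 11:
1. Porter goes to the warehouse floor with the drill-bot.
2. Porter goes back to the loading dock alone.
3. Porter goes to the warehouse floor with the cut-bot.
4. Porter goes back to the loading dock alone.
5. Porter goes to the warehouse floor with the paint-bot.
6. Porter goes back to the loading dock alone.
7. Porter goes to the warehouse floor with the pack-bot.
8. Porter goes back to the loading dock with the drill-bot.
9. Porter goes to the warehouse floor with the scan-bot.
10. Porter goes back to the loading dock alone.
11. Porter goes to the warehouse floor with the drill-bot.

11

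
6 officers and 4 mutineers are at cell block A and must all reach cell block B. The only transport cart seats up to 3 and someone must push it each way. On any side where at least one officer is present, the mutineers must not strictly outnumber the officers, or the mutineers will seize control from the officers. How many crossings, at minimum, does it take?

Counting alone: each trip to cell block B takes at most 3 across and each return brings at least 1 back, so after t trips out (and t−1 returns) at most 3t − (t−1) of the 10 are across; that first reaches 10 at t = 5, so at least 9 crossings are needed.
The plan below uses exactly 9 crossings, so it is optimal:
1. 2 mutineers → cell block B.  (cell block A: 6O 2M; cell block B: 0O 2M)
2. 1 mutineer ← cell block A.  (cell block A: 6O 3M; cell block B: 0O 1M)
3. 3 mutineers → cell block B.  (cell block A: 6O 0M; cell block B: 0O 4M)
4. 1 mutineer ← cell block A.  (cell block A: 6O 1M; cell block B: 0O 3M)
5. 3 officers → cell block B.  (cell block A: 3O 1M; cell block B: 3O 3M)
6. 1 mutineer ← cell block A.  (cell block A: 3O 2M; cell block B: 3O 2M)
7. 1 officer and 2 mutineers → cell block B.  (cell block A: 2O 0M; cell block B: 4O 4M)
8. 1 mutineer ← cell block A.  (cell block A: 2O 1M; cell block B: 4O 3M)
9. 2 officers and 1 mutineer → cell block B.  (cell block A: 0O 0M; cell block B: 6O 4M)

9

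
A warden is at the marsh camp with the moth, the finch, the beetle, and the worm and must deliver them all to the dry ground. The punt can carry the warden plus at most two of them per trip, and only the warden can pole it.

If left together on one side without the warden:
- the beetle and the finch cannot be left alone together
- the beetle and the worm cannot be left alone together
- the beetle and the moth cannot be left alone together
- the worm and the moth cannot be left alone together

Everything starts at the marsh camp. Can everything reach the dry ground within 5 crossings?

Yes — this plan uses 5 crossings (≤ 5):
1. Warden goes to the dry ground with the beetle and the moth.
2. Warden goes back to the marsh camp with the moth.
3. Warden goes to the dry ground with the finch and the moth.
4. Warden goes back to the marsh camp with the beetle.
5. Warden goes to the dry ground with the beetle and the worm.

Yes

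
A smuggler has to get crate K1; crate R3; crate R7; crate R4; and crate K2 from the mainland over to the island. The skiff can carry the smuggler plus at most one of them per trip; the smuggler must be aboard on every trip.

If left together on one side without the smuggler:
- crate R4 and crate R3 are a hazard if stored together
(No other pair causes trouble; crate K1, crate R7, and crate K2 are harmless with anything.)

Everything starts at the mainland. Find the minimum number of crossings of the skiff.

9

Counting alone: the smuggler can take at most 1 across per trip to the island, so moving all 5 needs at least 5 loaded trips out, with a return between consecutive ones — at least 9 crossings.
The plan below uses exactly 9 crossings, so it is optimal:
1. Smuggler goes to the island with crate R3.  [the mainland: crate K1, crate K2, crate R4, crate R7 | the island: crate R3]
2. Smuggler goes back to the mainland alone.  [the mainland: crate K1, crate K2, crate R4, crate R7 | the island: crate R3]
3. Smuggler goes to the island with crate K1.  [the mainland: crate K2, crate R4, crate R7 | the island: crate K1, crate R3]
4. Smuggler goes back to the mainland alone.  [the mainland: crate K2, crate R4, crate R7 | the island: crate K1, crate R3]
5. Smuggler goes to the island with crate R7.  [the mainland: crate K2, crate R4 | the island: crate K1, crate R3, crate R7]
6. Smuggler goes back to the mainland alone.  [the mainland: crate K2, crate R4 | the island: crate K1, crate R3, crate R7]
7. Smuggler goes to the island with crate K2.  [the mainland: crate R4 | the island: crate K1, crate K2, crate R3, crate R7]
8. Smuggler goes back to the mainland alone.  [the mainland: crate R4 | the island: crate K1, crate K2, crate R3, crate R7]
9. Smuggler goes to the island with crate R4.  [the mainland: — | the island: crate K1, crate K2, crate R3, crate R4, crate R7]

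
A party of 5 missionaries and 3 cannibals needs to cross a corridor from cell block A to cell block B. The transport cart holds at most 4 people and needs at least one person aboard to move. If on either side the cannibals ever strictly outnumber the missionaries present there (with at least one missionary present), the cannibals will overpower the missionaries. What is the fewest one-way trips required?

5

Counting alone: each trip to cell block B takes at most 4 across and each return brings at least 1 back, so after t trips out (and t−1 returns) at most 4t − (t−1) of the 8 are across; that first reaches 8 at t = 3, so at least 5 crossings are needed.
The plan below uses exactly 5 crossings, so it is optimal:
1. 2 cannibals → cell block B.  (cell block A: 5M 1C; cell block B: 0M 2C)
2. 1 cannibal ← cell block A.  (cell block A: 5M 2C; cell block B: 0M 1C)
3. 3 missionaries and 1 cannibal → cell block B.  (cell block A: 2M 1C; cell block B: 3M 2C)
4. 1 cannibal ← cell block A.  (cell block A: 2M 2C; cell block B: 3M 1C)
5. 2 missionaries and 2 cannibals → cell block B.  (cell block A: 0M 0C; cell block B: 5M 3C)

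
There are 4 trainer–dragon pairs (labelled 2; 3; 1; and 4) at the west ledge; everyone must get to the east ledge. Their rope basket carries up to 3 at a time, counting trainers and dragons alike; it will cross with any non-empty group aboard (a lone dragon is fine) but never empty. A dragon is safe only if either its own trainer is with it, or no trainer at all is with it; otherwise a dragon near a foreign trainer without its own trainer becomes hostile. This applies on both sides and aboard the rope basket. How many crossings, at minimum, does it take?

9

Counting alone: each trip to the east ledge takes at most 3 across and each return brings at least 1 back, so after t trips out (and t−1 returns) at most 3t − (t−1) of the 8 are across; that first reaches 8 at t = 4, so at least 7 crossings are needed.
The safety rule pushes this higher. Following every safe sequence of crossings, the most of the 8 that can be at the east ledge as the rope basket arrives there on crossing 7 is 7 — never all 8.
So no plan with fewer than 9 crossings exists, and this one achieves 9:
1. dragon 2 and trainer 2 cross → the east ledge.
2. trainer 2 crosses ← the west ledge.
3. dragon 3, trainer 2, and trainer 3 cross → the east ledge.
4. dragon 2 and trainer 2 cross ← the west ledge.
5. trainer 1, trainer 2, and trainer 4 cross → the east ledge.
6. dragon 3 crosses ← the west ledge.
7. dragon 2 and dragon 3 cross → the east ledge.
8. dragon 2 crosses ← the west ledge.
9. dragon 1, dragon 2, and dragon 4 cross → the east ledge.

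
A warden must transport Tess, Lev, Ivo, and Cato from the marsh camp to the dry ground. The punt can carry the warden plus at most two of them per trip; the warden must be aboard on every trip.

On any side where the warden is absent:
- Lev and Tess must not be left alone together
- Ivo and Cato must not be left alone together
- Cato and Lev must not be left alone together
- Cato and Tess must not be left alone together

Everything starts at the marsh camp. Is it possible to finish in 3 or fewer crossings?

Counting alone: the warden can take at most 2 across per trip to the dry ground, so moving all 4 needs at least 2 loaded trips out, with a return between consecutive ones — at least 3 crossings.
The safety rule pushes this higher. Following every safe sequence of crossings, the most of the 4 that can be at the dry ground as the punt arrives there on crossing 3 is 3 — never all 4.
So the move cannot be finished within 3 crossings. (The shortest complete plan takes 5:)
1. Warden goes to the dry ground with Cato and Tess.  [the marsh camp: Ivo, Lev | the dry ground: Cato, Tess]
2. Warden goes back to the marsh camp with Tess.  [the marsh camp: Ivo, Lev, Tess | the dry ground: Cato]
3. Warden goes to the dry ground with Ivo and Tess.  [the marsh camp: Lev | the dry ground: Cato, Ivo, Tess]
4. Warden goes back to the marsh camp with Cato.  [the marsh camp: Cato, Lev | the dry ground: Ivo, Tess]
5. Warden goes to the dry ground with Cato and Lev.  [the marsh camp: — | the dry ground: Cato, Ivo, Lev, Tess]

No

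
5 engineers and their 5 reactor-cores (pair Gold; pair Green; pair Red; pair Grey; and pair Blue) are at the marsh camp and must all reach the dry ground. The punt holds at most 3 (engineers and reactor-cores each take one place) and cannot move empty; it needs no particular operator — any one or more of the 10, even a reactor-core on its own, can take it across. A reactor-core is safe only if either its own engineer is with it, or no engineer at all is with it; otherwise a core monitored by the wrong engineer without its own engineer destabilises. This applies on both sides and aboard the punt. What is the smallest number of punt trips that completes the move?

Counting alone: each trip to the dry ground takes at most 3 across and each return brings at least 1 back, so after t trips out (and t−1 returns) at most 3t − (t−1) of the 10 are across; that first reaches 10 at t = 5, so at least 9 crossings are needed.
The safety rule pushes this higher. Following every safe sequence of crossings, the most of the 10 that can be at the dry ground as the punt arrives there on crossing 9 is 9 — never all 10.
So no plan with fewer than 11 crossings exists, and this one achieves 11:
1. engineer Gold and reactor-core Gold cross → the dry ground.
2. engineer Gold crosses ← the marsh camp.
3. reactor-core Green, reactor-core Grey, and reactor-core Red cross → the dry ground.
4. reactor-core Gold crosses ← the marsh camp.
5. engineer Green, engineer Grey, and engineer Red cross → the dry ground.
6. engineer Green and reactor-core Green cross ← the marsh camp.
7. engineer Blue, engineer Gold, and engineer Green cross → the dry ground.
8. reactor-core Red crosses ← the marsh camp.
9. reactor-core Gold and reactor-core Green cross → the dry ground.
10. reactor-core Gold crosses ← the marsh camp.
11. reactor-core Blue, reactor-core Gold, and reactor-core Red cross → the dry ground.

11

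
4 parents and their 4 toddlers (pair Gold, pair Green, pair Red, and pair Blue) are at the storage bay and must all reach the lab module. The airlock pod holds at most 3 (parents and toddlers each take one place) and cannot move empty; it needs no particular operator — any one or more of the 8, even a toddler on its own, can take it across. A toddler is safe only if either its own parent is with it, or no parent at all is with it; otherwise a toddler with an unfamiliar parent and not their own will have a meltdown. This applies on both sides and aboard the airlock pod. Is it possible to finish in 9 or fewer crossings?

Yes

Yes — this plan uses 9 crossings (≤ 9):
1. parent Gold and toddler Gold cross → the lab module.
2. parent Gold crosses ← the storage bay.
3. parent Gold, parent Green, and toddler Green cross → the lab module.
4. parent Gold and toddler Gold cross ← the storage bay.
5. parent Blue, parent Gold, and parent Red cross → the lab module.
6. toddler Green crosses ← the storage bay.
7. toddler Gold and toddler Green cross → the lab module.
8. toddler Gold crosses ← the storage bay.
9. toddler Blue, toddler Gold, and toddler Red cross → the lab module.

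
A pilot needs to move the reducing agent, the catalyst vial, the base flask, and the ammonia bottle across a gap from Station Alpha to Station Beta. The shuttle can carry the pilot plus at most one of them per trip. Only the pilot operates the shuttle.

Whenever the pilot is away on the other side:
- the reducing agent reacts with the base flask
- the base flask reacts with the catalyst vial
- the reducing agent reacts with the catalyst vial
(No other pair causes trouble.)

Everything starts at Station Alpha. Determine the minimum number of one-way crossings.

Whatever the first load, the items left behind include a forbidden pair without the pilot. No opening move is safe, so no plan exists.

impossible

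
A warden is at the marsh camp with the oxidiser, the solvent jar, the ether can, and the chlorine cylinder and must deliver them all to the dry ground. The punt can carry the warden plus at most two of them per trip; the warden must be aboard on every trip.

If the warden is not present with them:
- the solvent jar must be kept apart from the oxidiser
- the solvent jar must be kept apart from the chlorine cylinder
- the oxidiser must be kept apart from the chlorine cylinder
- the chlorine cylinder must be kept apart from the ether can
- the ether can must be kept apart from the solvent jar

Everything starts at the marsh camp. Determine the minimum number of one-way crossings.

5

Counting alone: the warden can take at most 2 across per trip to the dry ground, so moving all 4 needs at least 2 loaded trips out, with a return between consecutive ones — at least 3 crossings.
The safety rule pushes this higher. Following every safe sequence of crossings, the most of the 4 that can be at the dry ground as the punt arrives there on crossing 3 is 3 — never all 4.
So no plan with fewer than 5 crossings exists, and this one achieves 5:
1. Warden goes to the dry ground with the chlorine cylinder and the solvent jar.  [the marsh camp: the ether can, the oxidiser | the dry ground: the chlorine cylinder, the solvent jar]
2. Warden goes back to the marsh camp with the solvent jar.  [the marsh camp: the ether can, the oxidiser, the solvent jar | the dry ground: the chlorine cylinder]
3. Warden goes to the dry ground with the ether can and the oxidiser.  [the marsh camp: the solvent jar | the dry ground: the chlorine cylinder, the ether can, the oxidiser]
4. Warden goes back to the marsh camp with the chlorine cylinder.  [the marsh camp: the chlorine cylinder, the solvent jar | the dry ground: the ether can, the oxidiser]
5. Warden goes to the dry ground with the chlorine cylinder and the solvent jar.  [the marsh camp: — | the dry ground: the chlorine cylinder, the ether can, the oxidiser, the solvent jar]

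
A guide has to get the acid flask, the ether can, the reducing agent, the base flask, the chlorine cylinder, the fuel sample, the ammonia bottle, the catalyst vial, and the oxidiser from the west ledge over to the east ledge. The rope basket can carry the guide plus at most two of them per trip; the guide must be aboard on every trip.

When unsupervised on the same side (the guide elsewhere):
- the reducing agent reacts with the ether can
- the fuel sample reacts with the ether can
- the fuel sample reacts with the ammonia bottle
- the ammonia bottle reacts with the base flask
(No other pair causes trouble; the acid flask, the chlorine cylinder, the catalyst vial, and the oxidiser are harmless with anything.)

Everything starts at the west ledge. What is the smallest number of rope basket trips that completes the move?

Counting alone: the guide can take at most 2 across per trip to the east ledge, so moving all 9 needs at least 5 loaded trips out, with a return between consecutive ones — at least 9 crossings.
The safety rule pushes this higher. Following every safe sequence of crossings, the most of the 9 that can be at the east ledge as the rope basket arrives there on crossing 9 is 8 — never all 9.
So no plan with fewer than 11 crossings exists, and this one achieves 11:
1. Guide goes to the east ledge with the ammonia bottle and the ether can.  [the west ledge: the acid flask, the base flask, the catalyst vial, the chlorine cylinder, the fuel sample, the oxidiser, the reducing agent | the east ledge: the ammonia bottle, the ether can]
2. Guide goes back to the west ledge alone.  [the west ledge: the acid flask, the base flask, the catalyst vial, the chlorine cylinder, the fuel sample, the oxidiser, the reducing agent | the east ledge: the ammonia bottle, the ether can]
3. Guide goes to the east ledge with the acid flask.  [the west ledge: the base flask, the catalyst vial, the chlorine cylinder, the fuel sample, the oxidiser, the reducing agent | the east ledge: the acid flask, the ammonia bottle, the ether can]
4. Guide goes back to the west ledge alone.  [the west ledge: the base flask, the catalyst vial, the chlorine cylinder, the fuel sample, the oxidiser, the reducing agent | the east ledge: the acid flask, the ammonia bottle, the ether can]
5. Guide goes to the east ledge with the base flask and the reducing agent.  [the west ledge: the catalyst vial, the chlorine cylinder, the fuel sample, the oxidiser | the east ledge: the acid flask, the ammonia bottle, the base flask, the ether can, the reducing agent]
6. Guide goes back to the west ledge with the ammonia bottle and the ether can.  [the west ledge: the ammonia bottle, the catalyst vial, the chlorine cylinder, the ether can, the fuel sample, the oxidiser | the east ledge: the acid flask, the base flask, the reducing agent]
7. Guide goes to the east ledge with the chlorine cylinder and the fuel sample.  [the west ledge: the ammonia bottle, the catalyst vial, the ether can, the oxidiser | the east ledge: the acid flask, the base flask, the chlorine cylinder, the fuel sample, the reducing agent]
8. Guide goes back to the west ledge alone.  [the west ledge: the ammonia bottle, the catalyst vial, the ether can, the oxidiser | the east ledge: the acid flask, the base flask, the chlorine cylinder, the fuel sample, the reducing agent]
9. Guide goes to the east ledge with the catalyst vial and the oxidiser.  [the west ledge: the ammonia bottle, the ether can | the east ledge: the acid flask, the base flask, the catalyst vial, the chlorine cylinder, the fuel sample, the oxidiser, the reducing agent]
10. Guide goes back to the west ledge alone.  [the west ledge: the ammonia bottle, the ether can | the east ledge: the acid flask, the base flask, the catalyst vial, the chlorine cylinder, the fuel sample, the oxidiser, the reducing agent]
11. Guide goes to the east ledge with the ammonia bottle and the ether can.  [the west ledge: — | the east ledge: the acid flask, the ammonia bottle, the base flask, the catalyst vial, the chlorine cylinder, the ether can, the fuel sample, the oxidiser, the reducing agent]

11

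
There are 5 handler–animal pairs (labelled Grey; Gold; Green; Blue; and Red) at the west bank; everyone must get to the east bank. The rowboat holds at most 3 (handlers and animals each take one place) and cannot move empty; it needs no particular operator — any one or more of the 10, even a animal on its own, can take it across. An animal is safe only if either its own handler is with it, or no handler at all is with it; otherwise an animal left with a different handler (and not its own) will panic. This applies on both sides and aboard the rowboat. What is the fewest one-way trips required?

11

Counting alone: each trip to the east bank takes at most 3 across and each return brings at least 1 back, so after t trips out (and t−1 returns) at most 3t − (t−1) of the 10 are across; that first reaches 10 at t = 5, so at least 9 crossings are needed.
The safety rule pushes this higher. Following every safe sequence of crossings, the most of the 10 that can be at the east bank as the rowboat arrives there on crossing 9 is 9 — never all 10.
So no plan with fewer than 11 crossings exists, and this one achieves 11:
1. animal Grey and handler Grey cross → the east bank.
2. handler Grey crosses ← the west bank.
3. animal Blue, animal Gold, and animal Green cross → the east bank.
4. animal Grey crosses ← the west bank.
5. handler Blue, handler Gold, and handler Green cross → the east bank.
6. animal Gold and handler Gold cross ← the west bank.
7. handler Gold, handler Grey, and handler Red cross → the east bank.
8. animal Green crosses ← the west bank.
9. animal Gold and animal Grey cross → the east bank.
10. animal Grey crosses ← the west bank.
11. animal Green, animal Grey, and animal Red cross → the east bank.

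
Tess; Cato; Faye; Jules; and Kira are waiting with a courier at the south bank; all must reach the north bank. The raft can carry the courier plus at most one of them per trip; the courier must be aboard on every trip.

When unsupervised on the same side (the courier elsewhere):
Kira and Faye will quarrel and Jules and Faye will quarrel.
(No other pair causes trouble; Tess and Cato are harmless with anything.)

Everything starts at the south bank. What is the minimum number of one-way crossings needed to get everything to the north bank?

Counting alone: the courier can take at most 1 across per trip to the north bank, so moving all 5 needs at least 5 loaded trips out, with a return between consecutive ones — at least 9 crossings.
The safety rule pushes this higher. Following every safe sequence of crossings, the most of the 5 that can be at the north bank as the raft arrives there on crossing 9 is 4 — never all 5.
So no plan with fewer than 11 crossings exists, and this one achieves 11:
1. Courier goes to the north bank with Faye.  [the south bank: Cato, Jules, Kira, Tess | the north bank: Faye]
2. Courier goes back to the south bank alone.  [the south bank: Cato, Jules, Kira, Tess | the north bank: Faye]
3. Courier goes to the north bank with Tess.  [the south bank: Cato, Jules, Kira | the north bank: Faye, Tess]
4. Courier goes back to the south bank alone.  [the south bank: Cato, Jules, Kira | the north bank: Faye, Tess]
5. Courier goes to the north bank with Cato.  [the south bank: Jules, Kira | the north bank: Cato, Faye, Tess]
6. Courier goes back to the south bank alone.  [the south bank: Jules, Kira | the north bank: Cato, Faye, Tess]
7. Courier goes to the north bank with Jules.  [the south bank: Kira | the north bank: Cato, Faye, Jules, Tess]
8. Courier goes back to the south bank with Faye.  [the south bank: Faye, Kira | the north bank: Cato, Jules, Tess]
9. Courier goes to the north bank with Kira.  [the south bank: Faye | the north bank: Cato, Jules, Kira, Tess]
10. Courier goes back to the south bank alone.  [the south bank: Faye | the north bank: Cato, Jules, Kira, Tess]
11. Courier goes to the north bank with Faye.  [the south bank: — | the north bank: Cato, Faye, Jules, Kira, Tess]

11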